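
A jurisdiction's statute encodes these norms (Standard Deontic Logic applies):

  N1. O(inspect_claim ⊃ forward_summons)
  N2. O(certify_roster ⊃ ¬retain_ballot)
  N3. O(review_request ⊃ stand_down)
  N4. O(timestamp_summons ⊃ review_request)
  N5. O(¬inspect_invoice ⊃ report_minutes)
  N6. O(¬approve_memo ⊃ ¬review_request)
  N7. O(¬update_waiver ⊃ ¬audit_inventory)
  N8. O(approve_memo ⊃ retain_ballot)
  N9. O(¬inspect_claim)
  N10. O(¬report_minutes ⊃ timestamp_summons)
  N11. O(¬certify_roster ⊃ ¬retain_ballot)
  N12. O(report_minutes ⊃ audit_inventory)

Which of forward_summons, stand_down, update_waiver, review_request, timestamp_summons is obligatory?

update_waiver

Premises 2 and 11 are O(certify_roster ⊃ ¬retain_ballot) and O(¬certify_roster ⊃ ¬retain_ballot); every ideal world satisfies certify_roster or ¬certify_roster, so in either case ¬retain_ballot holds — hence O(¬retain_ballot).
The contrapositive of premise 8 (O(approve_memo ⊃ retain_ballot)) is O(¬retain_ballot ⊃ ¬approve_memo), and O(¬retain_ballot) is already established, so O(¬approve_memo).
With premise 6, O(¬approve_memo ⊃ ¬review_request), the K-axiom yields O(¬review_request).
Premise 4, O(timestamp_summons ⊃ review_request), contraposes to O(¬review_request ⊃ ¬timestamp_summons); with O(¬review_request) we get O(¬timestamp_summons).
Premise 10, O(¬report_minutes ⊃ timestamp_summons), contraposes to O(¬timestamp_summons ⊃ report_minutes); with O(¬timestamp_summons) we get O(report_minutes).
With premise 12, O(report_minutes ⊃ audit_inventory), the K-axiom yields O(audit_inventory).
Premise 7 is O(¬update_waiver ⊃ ¬audit_inventory); contrapositively O(audit_inventory ⊃ update_waiver). Since O(audit_inventory) holds, K gives O(update_waiver).
So O(update_waiver) holds — update_waiver is obligatory. None of the other listed options is made obligatory by any chain of premises.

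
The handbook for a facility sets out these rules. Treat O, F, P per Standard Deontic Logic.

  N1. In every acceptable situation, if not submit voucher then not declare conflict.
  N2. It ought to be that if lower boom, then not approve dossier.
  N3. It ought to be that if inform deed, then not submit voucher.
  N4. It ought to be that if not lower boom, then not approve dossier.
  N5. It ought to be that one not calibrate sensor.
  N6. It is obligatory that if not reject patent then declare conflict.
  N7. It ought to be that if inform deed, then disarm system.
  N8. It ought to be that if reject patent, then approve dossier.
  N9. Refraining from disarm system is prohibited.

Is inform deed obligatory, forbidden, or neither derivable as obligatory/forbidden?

Premises 4 and 2 cover both cases: O(¬lower_boom → ¬approve_dossier) and O(lower_boom → ¬approve_dossier). Since ¬lower_boom ∨ lower_boom is a tautology, O(¬approve_dossier) follows.
Premise 8 is O(reject_patent → approve_dossier); contrapositively O(¬approve_dossier → ¬reject_patent). Since O(¬approve_dossier) holds, K gives O(¬reject_patent).
From O(¬reject_patent) and premise 6, O(¬reject_patent → declare_conflict), we obtain O(declare_conflict).
The contrapositive of premise 1 (O(¬submit_voucher → ¬declare_conflict)) is O(declare_conflict → submit_voucher), and O(declare_conflict) is already established, so O(submit_voucher).
Premise 3 is O(inform_deed → ¬submit_voucher); contrapositively O(submit_voucher → ¬inform_deed). Since O(submit_voucher) holds, K gives O(¬inform_deed).
Premises 5, 7, 9 do not contribute to this derivation.
Thus O(¬inform_deed), which is F(inform_deed): inform_deed is forbidden.

Forbidden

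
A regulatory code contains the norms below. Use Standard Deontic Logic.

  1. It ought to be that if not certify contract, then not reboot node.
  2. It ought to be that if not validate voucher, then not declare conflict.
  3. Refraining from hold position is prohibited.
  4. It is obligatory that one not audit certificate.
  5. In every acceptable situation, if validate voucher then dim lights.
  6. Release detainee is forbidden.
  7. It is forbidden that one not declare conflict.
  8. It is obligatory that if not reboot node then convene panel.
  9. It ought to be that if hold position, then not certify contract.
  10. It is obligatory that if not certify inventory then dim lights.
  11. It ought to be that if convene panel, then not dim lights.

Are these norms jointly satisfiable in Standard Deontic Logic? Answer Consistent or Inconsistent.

Premise 7, F(¬declare_conflict), is equivalent to O(declare_conflict).
Premise 2 is O(¬validate_voucher → ¬declare_conflict); contrapositively O(declare_conflict → validate_voucher). Since O(declare_conflict) holds, K gives O(validate_voucher).
Applying K to premise 5 (O(validate_voucher → dim_lights)) and O(validate_voucher) yields O(dim_lights).
The contrapositive of premise 11 (O(convene_panel → ¬dim_lights)) is O(dim_lights → ¬convene_panel), and O(dim_lights) is already established, so O(¬convene_panel).
Premise 8, O(¬reboot_node → convene_panel), contraposes to O(¬convene_panel → reboot_node); with O(¬convene_panel) we get O(reboot_node).
The contrapositive of premise 1 (O(¬certify_contract → ¬reboot_node)) is O(reboot_node → certify_contract), and O(reboot_node) is already established, so O(certify_contract).
Premise 9 is O(hold_position → ¬certify_contract); contrapositively O(certify_contract → ¬hold_position). Since O(certify_contract) holds, K gives O(¬hold_position).
But premise 3, F(¬hold_position), means O(hold_position).
We now have both O(¬hold_position) and O(hold_position) — hold_position is simultaneously obligatory and forbidden, violating the D-axiom.

Inconsistent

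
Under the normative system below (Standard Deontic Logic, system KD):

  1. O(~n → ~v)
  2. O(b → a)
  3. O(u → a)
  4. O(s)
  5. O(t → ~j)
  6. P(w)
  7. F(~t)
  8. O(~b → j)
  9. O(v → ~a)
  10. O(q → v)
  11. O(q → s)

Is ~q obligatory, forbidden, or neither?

F(~t) at premise 7 means O(t).
Applying K to premise 5 (O(t → ~j)) and O(t) yields O(~j).
Premise 8, O(~b → j), contraposes to O(~j → b); with O(~j) we get O(b).
From O(b) and premise 2, O(b → a), we obtain O(a).
Premise 9 is O(v → ~a); contrapositively O(a → ~v). Since O(a) holds, K gives O(~v).
The contrapositive of premise 10 (O(q → v)) is O(~v → ~q), and O(~v) is already established, so O(~q).
Premises 1, 3, 4, 6, 11 do not contribute to this derivation.
Hence ~q is obligatory.

Obligatory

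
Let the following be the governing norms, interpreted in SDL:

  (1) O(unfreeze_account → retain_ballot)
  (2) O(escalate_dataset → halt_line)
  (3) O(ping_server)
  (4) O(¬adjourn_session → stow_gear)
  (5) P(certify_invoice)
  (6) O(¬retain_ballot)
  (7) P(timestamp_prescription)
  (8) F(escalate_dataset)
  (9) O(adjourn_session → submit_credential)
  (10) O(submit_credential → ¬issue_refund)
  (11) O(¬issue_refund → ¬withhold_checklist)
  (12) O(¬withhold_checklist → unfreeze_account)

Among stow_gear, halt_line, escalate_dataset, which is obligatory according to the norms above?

stow_gear

From premise 6 we have O(¬retain_ballot).
The contrapositive of premise 1 (O(unfreeze_account → retain_ballot)) is O(¬retain_ballot → ¬unfreeze_account), and O(¬retain_ballot) is already established, so O(¬unfreeze_account).
Premise 12 is O(¬withhold_checklist → unfreeze_account); contrapositively O(¬unfreeze_account → withhold_checklist). Since O(¬unfreeze_account) holds, K gives O(withhold_checklist).
Premise 11, O(¬issue_refund → ¬withhold_checklist), contraposes to O(withhold_checklist → issue_refund); with O(withhold_checklist) we get O(issue_refund).
The contrapositive of premise 10 (O(submit_credential → ¬issue_refund)) is O(issue_refund → ¬submit_credential), and O(issue_refund) is already established, so O(¬submit_credential).
Premise 9 is O(adjourn_session → submit_credential); contrapositively O(¬submit_credential → ¬adjourn_session). Since O(¬submit_credential) holds, K gives O(¬adjourn_session).
Applying K to premise 4 (O(¬adjourn_session → stow_gear)) and O(¬adjourn_session) yields O(stow_gear).
So O(stow_gear) holds — stow_gear is obligatory. None of the other listed options is made obligatory by any chain of premises.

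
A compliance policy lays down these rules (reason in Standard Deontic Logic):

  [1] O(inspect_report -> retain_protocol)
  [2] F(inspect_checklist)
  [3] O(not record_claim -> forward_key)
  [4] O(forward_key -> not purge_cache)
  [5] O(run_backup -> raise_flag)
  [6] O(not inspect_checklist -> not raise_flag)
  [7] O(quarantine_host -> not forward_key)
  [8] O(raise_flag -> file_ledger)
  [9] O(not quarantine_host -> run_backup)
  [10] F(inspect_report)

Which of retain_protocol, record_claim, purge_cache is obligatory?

record_claim

F(inspect_checklist) at premise 2 means O(not inspect_checklist).
From O(not inspect_checklist) and premise 6, O(not inspect_checklist -> not raise_flag), we obtain O(not raise_flag).
The contrapositive of premise 5 (O(run_backup -> raise_flag)) is O(not raise_flag -> not run_backup), and O(not raise_flag) is already established, so O(not run_backup).
Premise 9, O(not quarantine_host -> run_backup), contraposes to O(not run_backup -> quarantine_host); with O(not run_backup) we get O(quarantine_host).
Premise 7 is O(quarantine_host -> not forward_key); since O(quarantine_host), deontic closure gives O(not forward_key).
The contrapositive of premise 3 (O(not record_claim -> forward_key)) is O(not forward_key -> record_claim), and O(not forward_key) is already established, so O(record_claim).
So O(record_claim) holds — record_claim is obligatory. None of the other listed options is made obligatory by any chain of premises.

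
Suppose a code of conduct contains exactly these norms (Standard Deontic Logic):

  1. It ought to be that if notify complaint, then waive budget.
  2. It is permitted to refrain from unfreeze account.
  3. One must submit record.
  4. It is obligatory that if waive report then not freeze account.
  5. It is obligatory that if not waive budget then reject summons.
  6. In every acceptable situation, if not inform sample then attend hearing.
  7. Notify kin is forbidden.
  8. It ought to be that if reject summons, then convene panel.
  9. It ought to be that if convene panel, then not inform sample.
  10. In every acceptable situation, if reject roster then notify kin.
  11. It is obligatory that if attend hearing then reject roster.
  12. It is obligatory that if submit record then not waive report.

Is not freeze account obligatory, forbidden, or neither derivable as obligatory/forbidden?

Neither

Premise 4 is O(waive_report → ¬freeze_account), but O(waive_report) is not derivable from the premises, so it does not yield O(¬freeze_account).
No premise or chain of K-axiom applications forces O(¬freeze_account), and none forces O(freeze_account). So ¬freeze_account is neither obligatory nor forbidden under these norms.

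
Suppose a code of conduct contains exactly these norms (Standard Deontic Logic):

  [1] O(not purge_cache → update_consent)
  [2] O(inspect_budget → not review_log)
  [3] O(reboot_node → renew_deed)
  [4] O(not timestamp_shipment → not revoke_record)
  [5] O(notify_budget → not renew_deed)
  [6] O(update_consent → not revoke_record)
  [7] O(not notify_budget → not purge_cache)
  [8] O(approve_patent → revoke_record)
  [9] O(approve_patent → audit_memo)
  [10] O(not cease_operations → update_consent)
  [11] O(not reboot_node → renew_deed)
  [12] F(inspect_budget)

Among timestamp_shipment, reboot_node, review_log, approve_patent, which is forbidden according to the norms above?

approve_patent

By case analysis on not reboot_node: premise 11 gives O(not reboot_node → renew_deed) and premise 3 gives O(reboot_node → renew_deed), so O(renew_deed) either way.
Premise 5 is O(notify_budget → not renew_deed); contrapositively O(renew_deed → not notify_budget). Since O(renew_deed) holds, K gives O(not notify_budget).
From O(not notify_budget) and premise 7, O(not notify_budget → not purge_cache), we obtain O(not purge_cache).
Applying K to premise 1 (O(not purge_cache → update_consent)) and O(not purge_cache) yields O(update_consent).
With premise 6, O(update_consent → not revoke_record), the K-axiom yields O(not revoke_record).
Premise 8, O(approve_patent → revoke_record), contraposes to O(not revoke_record → not approve_patent); with O(not revoke_record) we get O(not approve_patent).
So O(not approve_patent) holds, i.e. approve_patent is forbidden. None of the other listed options is forbidden under the premises.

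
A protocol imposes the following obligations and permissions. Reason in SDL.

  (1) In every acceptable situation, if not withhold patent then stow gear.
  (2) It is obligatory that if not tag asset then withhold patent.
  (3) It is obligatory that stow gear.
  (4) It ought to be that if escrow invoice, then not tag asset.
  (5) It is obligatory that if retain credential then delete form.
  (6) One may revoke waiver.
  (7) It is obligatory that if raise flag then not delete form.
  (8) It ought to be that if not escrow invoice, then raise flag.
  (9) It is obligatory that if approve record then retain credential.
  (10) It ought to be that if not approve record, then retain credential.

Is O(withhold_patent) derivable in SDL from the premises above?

By case analysis on ¬approve_record: premise 10 gives O(¬approve_record → retain_credential) and premise 9 gives O(approve_record → retain_credential), so O(retain_credential) either way.
From O(retain_credential) and premise 5, O(retain_credential → delete_form), we obtain O(delete_form).
The contrapositive of premise 7 (O(raise_flag → ¬delete_form)) is O(delete_form → ¬raise_flag), and O(delete_form) is already established, so O(¬raise_flag).
The contrapositive of premise 8 (O(¬escrow_invoice → raise_flag)) is O(¬raise_flag → escrow_invoice), and O(¬raise_flag) is already established, so O(escrow_invoice).
From O(escrow_invoice) and premise 4, O(escrow_invoice → ¬tag_asset), we obtain O(¬tag_asset).
Applying K to premise 2 (O(¬tag_asset → withhold_patent)) and O(¬tag_asset) yields O(withhold_patent).
Premises 1, 3, 6 do not contribute to this derivation.
So O(withhold_patent) follows.

Yes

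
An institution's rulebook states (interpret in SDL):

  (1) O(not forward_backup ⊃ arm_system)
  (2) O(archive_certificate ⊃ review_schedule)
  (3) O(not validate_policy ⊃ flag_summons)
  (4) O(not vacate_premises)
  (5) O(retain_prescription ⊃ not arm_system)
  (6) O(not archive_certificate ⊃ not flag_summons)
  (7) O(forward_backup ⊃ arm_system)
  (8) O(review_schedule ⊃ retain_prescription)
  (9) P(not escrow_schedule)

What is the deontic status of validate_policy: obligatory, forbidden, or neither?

Premises 1 and 7 are O(not forward_backup ⊃ arm_system) and O(forward_backup ⊃ arm_system); every ideal world satisfies not forward_backup or forward_backup, so in either case arm_system holds — hence O(arm_system).
Premise 5 is O(retain_prescription ⊃ not arm_system); contrapositively O(arm_system ⊃ not retain_prescription). Since O(arm_system) holds, K gives O(not retain_prescription).
The contrapositive of premise 8 (O(review_schedule ⊃ retain_prescription)) is O(not retain_prescription ⊃ not review_schedule), and O(not retain_prescription) is already established, so O(not review_schedule).
Premise 2, O(archive_certificate ⊃ review_schedule), contraposes to O(not review_schedule ⊃ not archive_certificate); with O(not review_schedule) we get O(not archive_certificate).
From O(not archive_certificate) and premise 6, O(not archive_certificate ⊃ not flag_summons), we obtain O(not flag_summons).
Premise 3 is O(not validate_policy ⊃ flag_summons); contrapositively O(not flag_summons ⊃ validate_policy). Since O(not flag_summons) holds, K gives O(validate_policy).
Premises 4, 9 do not contribute to this derivation.
Hence validate_policy is obligatory.

Obligatory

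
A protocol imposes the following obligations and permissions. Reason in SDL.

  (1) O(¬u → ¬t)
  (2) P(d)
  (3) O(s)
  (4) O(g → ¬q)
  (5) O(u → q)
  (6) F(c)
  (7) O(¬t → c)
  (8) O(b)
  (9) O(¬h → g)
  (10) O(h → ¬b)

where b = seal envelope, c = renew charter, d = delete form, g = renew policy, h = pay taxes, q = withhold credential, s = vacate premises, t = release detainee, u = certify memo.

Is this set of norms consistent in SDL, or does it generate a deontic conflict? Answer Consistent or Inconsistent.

Inconsistent

F(c) at premise 6 means O(¬c).
Premise 7, O(¬t → c), contraposes to O(¬c → t); with O(¬c) we get O(t).
Premise 1, O(¬u → ¬t), contraposes to O(t → u); with O(t) we get O(u).
With premise 5, O(u → q), the K-axiom yields O(q).
Premise 4, O(g → ¬q), contraposes to O(q → ¬g); with O(q) we get O(¬g).
Premise 9, O(¬h → g), contraposes to O(¬g → h); with O(¬g) we get O(h).
Premise 10 is O(h → ¬b); since O(h), deontic closure gives O(¬b).
Yet premise 8 states O(b).
We now have both O(¬b) and O(b) — b is simultaneously obligatory and forbidden, violating the D-axiom.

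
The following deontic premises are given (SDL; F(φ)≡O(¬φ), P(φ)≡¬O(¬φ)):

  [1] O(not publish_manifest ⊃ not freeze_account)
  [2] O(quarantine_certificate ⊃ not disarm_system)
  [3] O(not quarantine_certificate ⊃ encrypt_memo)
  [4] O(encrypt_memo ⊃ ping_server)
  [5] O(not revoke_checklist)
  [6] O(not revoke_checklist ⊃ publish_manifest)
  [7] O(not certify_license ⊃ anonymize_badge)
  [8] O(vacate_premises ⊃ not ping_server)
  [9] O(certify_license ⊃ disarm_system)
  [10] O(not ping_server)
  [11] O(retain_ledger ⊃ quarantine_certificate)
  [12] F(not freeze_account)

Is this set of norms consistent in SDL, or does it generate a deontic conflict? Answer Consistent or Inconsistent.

Consistent

Premise 1 is O(not publish_manifest ⊃ not freeze_account), but O(not publish_manifest) is not derivable from the premises, so it does not yield O(not freeze_account).
So O(not freeze_account) is not derivable, and the apparent clash with O(freeze_account) does not arise.
A world satisfying every obligation exists (e.g. anonymize_badge=true, certify_license=false, disarm_system=false, encrypt_memo=false, freeze_account=true, ping_server=false, publish_manifest=true, quarantine_certificate=true, retain_ledger=false, revoke_checklist=false, vacate_premises=false); no atom is both obligatory and forbidden, so the set is consistent.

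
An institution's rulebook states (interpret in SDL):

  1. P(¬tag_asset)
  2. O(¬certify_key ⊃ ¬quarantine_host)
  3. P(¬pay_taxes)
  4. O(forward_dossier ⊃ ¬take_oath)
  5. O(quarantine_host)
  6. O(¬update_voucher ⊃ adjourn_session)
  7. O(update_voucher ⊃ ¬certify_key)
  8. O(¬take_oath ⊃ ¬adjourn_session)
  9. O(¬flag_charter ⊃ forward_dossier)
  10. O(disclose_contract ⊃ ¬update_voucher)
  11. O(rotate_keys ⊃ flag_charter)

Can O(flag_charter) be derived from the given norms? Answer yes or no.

Yes

From premise 5 we have O(quarantine_host).
The contrapositive of premise 2 (O(¬certify_key ⊃ ¬quarantine_host)) is O(quarantine_host ⊃ certify_key), and O(quarantine_host) is already established, so O(certify_key).
The contrapositive of premise 7 (O(update_voucher ⊃ ¬certify_key)) is O(certify_key ⊃ ¬update_voucher), and O(certify_key) is already established, so O(¬update_voucher).
With premise 6, O(¬update_voucher ⊃ adjourn_session), the K-axiom yields O(adjourn_session).
Premise 8, O(¬take_oath ⊃ ¬adjourn_session), contraposes to O(adjourn_session ⊃ take_oath); with O(adjourn_session) we get O(take_oath).
Premise 4, O(forward_dossier ⊃ ¬take_oath), contraposes to O(take_oath ⊃ ¬forward_dossier); with O(take_oath) we get O(¬forward_dossier).
The contrapositive of premise 9 (O(¬flag_charter ⊃ forward_dossier)) is O(¬forward_dossier ⊃ flag_charter), and O(¬forward_dossier) is already established, so O(flag_charter).
Premises 1, 3, 10, 11 do not contribute to this derivation.
So O(flag_charter) follows.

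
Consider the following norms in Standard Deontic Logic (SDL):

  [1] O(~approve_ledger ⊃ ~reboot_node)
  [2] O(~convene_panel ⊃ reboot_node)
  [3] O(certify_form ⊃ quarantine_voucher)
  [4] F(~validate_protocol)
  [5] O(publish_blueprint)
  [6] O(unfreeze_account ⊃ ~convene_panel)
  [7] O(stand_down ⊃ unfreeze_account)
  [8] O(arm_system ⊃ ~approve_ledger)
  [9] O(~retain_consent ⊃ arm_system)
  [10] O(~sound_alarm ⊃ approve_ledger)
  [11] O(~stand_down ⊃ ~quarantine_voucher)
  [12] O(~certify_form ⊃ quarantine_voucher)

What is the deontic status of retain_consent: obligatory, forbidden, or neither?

Premises 12 and 3 are O(~certify_form ⊃ quarantine_voucher) and O(certify_form ⊃ quarantine_voucher); every ideal world satisfies ~certify_form or certify_form, so in either case quarantine_voucher holds — hence O(quarantine_voucher).
Premise 11, O(~stand_down ⊃ ~quarantine_voucher), contraposes to O(quarantine_voucher ⊃ stand_down); with O(quarantine_voucher) we get O(stand_down).
Applying K to premise 7 (O(stand_down ⊃ unfreeze_account)) and O(stand_down) yields O(unfreeze_account).
From O(unfreeze_account) and premise 6, O(unfreeze_account ⊃ ~convene_panel), we obtain O(~convene_panel).
From O(~convene_panel) and premise 2, O(~convene_panel ⊃ reboot_node), we obtain O(reboot_node).
Premise 1, O(~approve_ledger ⊃ ~reboot_node), contraposes to O(reboot_node ⊃ approve_ledger); with O(reboot_node) we get O(approve_ledger).
Premise 8 is O(arm_system ⊃ ~approve_ledger); contrapositively O(approve_ledger ⊃ ~arm_system). Since O(approve_ledger) holds, K gives O(~arm_system).
Premise 9, O(~retain_consent ⊃ arm_system), contraposes to O(~arm_system ⊃ retain_consent); with O(~arm_system) we get O(retain_consent).
Premises 4, 5, 10 do not contribute to this derivation.
Hence retain_consent is obligatory.

Obligatory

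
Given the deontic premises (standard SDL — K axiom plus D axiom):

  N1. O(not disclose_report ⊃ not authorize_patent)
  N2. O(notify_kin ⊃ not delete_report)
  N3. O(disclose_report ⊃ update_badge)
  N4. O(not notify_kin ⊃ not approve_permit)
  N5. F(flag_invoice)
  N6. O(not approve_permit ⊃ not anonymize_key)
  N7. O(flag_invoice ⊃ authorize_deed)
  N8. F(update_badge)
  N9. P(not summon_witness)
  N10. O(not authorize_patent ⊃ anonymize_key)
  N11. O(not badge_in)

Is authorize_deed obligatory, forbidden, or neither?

Neither

Premise 7 is O(flag_invoice ⊃ authorize_deed), but O(flag_invoice) is not derivable from the premises, so it does not yield O(authorize_deed).
No premise or chain of K-axiom applications forces O(authorize_deed), and none forces O(not authorize_deed). So authorize_deed is neither obligatory nor forbidden under these norms.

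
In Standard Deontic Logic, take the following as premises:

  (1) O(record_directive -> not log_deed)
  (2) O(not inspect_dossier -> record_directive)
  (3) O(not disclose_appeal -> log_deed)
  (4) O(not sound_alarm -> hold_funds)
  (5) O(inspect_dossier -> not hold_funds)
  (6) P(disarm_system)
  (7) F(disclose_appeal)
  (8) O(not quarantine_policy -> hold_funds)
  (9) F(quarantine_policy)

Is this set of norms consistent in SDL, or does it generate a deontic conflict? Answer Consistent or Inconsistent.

Premise 9 is F(quarantine_policy), i.e. O(not quarantine_policy).
From O(not quarantine_policy) and premise 8, O(not quarantine_policy -> hold_funds), we obtain O(hold_funds).
Premise 5, O(inspect_dossier -> not hold_funds), contraposes to O(hold_funds -> not inspect_dossier); with O(hold_funds) we get O(not inspect_dossier).
With premise 2, O(not inspect_dossier -> record_directive), the K-axiom yields O(record_directive).
With premise 1, O(record_directive -> not log_deed), the K-axiom yields O(not log_deed).
Premise 3, O(not disclose_appeal -> log_deed), contraposes to O(not log_deed -> disclose_appeal); with O(not log_deed) we get O(disclose_appeal).
However, F(disclose_appeal) at premise 7 amounts to O(not disclose_appeal).
We now have both O(disclose_appeal) and O(not disclose_appeal) — disclose_appeal is simultaneously obligatory and forbidden, violating the D-axiom.

Inconsistent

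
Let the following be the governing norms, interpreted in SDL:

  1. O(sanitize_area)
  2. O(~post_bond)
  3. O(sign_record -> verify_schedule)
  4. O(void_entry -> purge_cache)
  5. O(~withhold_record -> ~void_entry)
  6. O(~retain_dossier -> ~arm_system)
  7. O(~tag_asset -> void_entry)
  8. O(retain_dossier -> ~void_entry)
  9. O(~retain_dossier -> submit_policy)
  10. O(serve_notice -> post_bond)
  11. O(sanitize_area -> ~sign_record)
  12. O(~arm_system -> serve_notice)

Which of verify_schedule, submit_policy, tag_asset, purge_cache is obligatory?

tag_asset

Premise 2 states O(~post_bond) outright.
The contrapositive of premise 10 (O(serve_notice -> post_bond)) is O(~post_bond -> ~serve_notice), and O(~post_bond) is already established, so O(~serve_notice).
Premise 12 is O(~arm_system -> serve_notice); contrapositively O(~serve_notice -> arm_system). Since O(~serve_notice) holds, K gives O(arm_system).
Premise 6, O(~retain_dossier -> ~arm_system), contraposes to O(arm_system -> retain_dossier); with O(arm_system) we get O(retain_dossier).
Premise 8 is O(retain_dossier -> ~void_entry); since O(retain_dossier), deontic closure gives O(~void_entry).
Premise 7 is O(~tag_asset -> void_entry); contrapositively O(~void_entry -> tag_asset). Since O(~void_entry) holds, K gives O(tag_asset).
So O(tag_asset) holds — tag_asset is obligatory. None of the other listed options is made obligatory by any chain of premises.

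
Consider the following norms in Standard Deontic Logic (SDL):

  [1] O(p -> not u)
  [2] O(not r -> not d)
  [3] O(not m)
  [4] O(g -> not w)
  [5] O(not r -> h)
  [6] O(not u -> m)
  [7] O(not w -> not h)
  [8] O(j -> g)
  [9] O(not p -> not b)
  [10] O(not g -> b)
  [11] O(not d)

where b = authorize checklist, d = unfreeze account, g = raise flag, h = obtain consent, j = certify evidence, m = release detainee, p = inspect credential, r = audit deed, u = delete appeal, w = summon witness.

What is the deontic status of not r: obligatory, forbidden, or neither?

Forbidden

Premise 3 states O(not m) outright.
The contrapositive of premise 6 (O(not u -> m)) is O(not m -> u), and O(not m) is already established, so O(u).
Premise 1, O(p -> not u), contraposes to O(u -> not p); with O(u) we get O(not p).
Applying K to premise 9 (O(not p -> not b)) and O(not p) yields O(not b).
Premise 10, O(not g -> b), contraposes to O(not b -> g); with O(not b) we get O(g).
From O(g) and premise 4, O(g -> not w), we obtain O(not w).
Premise 7 is O(not w -> not h); since O(not w), deontic closure gives O(not h).
The contrapositive of premise 5 (O(not r -> h)) is O(not h -> r), and O(not h) is already established, so O(r).
Premises 2, 8, 11 do not contribute to this derivation.
Thus O(r), which is F(not r): not r is forbidden.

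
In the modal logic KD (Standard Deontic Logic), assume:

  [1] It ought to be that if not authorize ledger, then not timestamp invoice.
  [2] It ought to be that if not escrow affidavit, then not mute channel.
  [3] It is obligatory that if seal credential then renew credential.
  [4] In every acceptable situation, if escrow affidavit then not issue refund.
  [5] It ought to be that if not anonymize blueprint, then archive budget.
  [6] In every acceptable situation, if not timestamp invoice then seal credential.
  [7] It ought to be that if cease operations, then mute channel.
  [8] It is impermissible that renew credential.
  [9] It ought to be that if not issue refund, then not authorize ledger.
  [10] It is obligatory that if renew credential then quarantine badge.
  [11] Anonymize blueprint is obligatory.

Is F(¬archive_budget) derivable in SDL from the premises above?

Premise 5 is O(¬anonymize_blueprint → archive_budget), but O(¬anonymize_blueprint) is not derivable from the premises, so it does not yield O(archive_budget).
No other premise forces O(archive_budget). An ideal world satisfying every premise can still have ¬archive_budget true, so F(¬archive_budget) is not derivable.

No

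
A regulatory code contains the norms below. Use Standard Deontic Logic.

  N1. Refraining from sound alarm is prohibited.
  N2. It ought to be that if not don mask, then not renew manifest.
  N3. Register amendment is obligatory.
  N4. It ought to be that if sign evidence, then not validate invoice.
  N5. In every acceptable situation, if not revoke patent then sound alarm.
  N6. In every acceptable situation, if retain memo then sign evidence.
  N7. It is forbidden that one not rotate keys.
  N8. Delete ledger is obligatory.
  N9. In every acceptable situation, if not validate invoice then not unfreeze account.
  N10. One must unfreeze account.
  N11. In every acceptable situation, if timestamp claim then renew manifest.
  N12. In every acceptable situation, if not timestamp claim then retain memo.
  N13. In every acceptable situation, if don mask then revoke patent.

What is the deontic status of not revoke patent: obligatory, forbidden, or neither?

Premise 10 states O(unfreeze_account) outright.
Premise 9, O(¬validate_invoice → ¬unfreeze_account), contraposes to O(unfreeze_account → validate_invoice); with O(unfreeze_account) we get O(validate_invoice).
The contrapositive of premise 4 (O(sign_evidence → ¬validate_invoice)) is O(validate_invoice → ¬sign_evidence), and O(validate_invoice) is already established, so O(¬sign_evidence).
Premise 6 is O(retain_memo → sign_evidence); contrapositively O(¬sign_evidence → ¬retain_memo). Since O(¬sign_evidence) holds, K gives O(¬retain_memo).
Premise 12 is O(¬timestamp_claim → retain_memo); contrapositively O(¬retain_memo → timestamp_claim). Since O(¬retain_memo) holds, K gives O(timestamp_claim).
Premise 11 is O(timestamp_claim → renew_manifest); since O(timestamp_claim), deontic closure gives O(renew_manifest).
Premise 2, O(¬don_mask → ¬renew_manifest), contraposes to O(renew_manifest → don_mask); with O(renew_manifest) we get O(don_mask).
With premise 13, O(don_mask → revoke_patent), the K-axiom yields O(revoke_patent).
Premises 1, 3, 5, 7, 8 do not contribute to this derivation.
Thus O(revoke_patent), which is F(¬revoke_patent): ¬revoke_patent is forbidden.

Forbidden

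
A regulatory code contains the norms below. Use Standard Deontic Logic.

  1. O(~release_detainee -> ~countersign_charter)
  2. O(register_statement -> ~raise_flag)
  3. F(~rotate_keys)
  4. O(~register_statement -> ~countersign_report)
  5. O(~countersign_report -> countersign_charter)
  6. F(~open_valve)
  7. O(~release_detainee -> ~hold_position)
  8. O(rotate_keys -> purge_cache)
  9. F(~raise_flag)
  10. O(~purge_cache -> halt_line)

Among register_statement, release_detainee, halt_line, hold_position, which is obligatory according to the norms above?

F(~raise_flag) at premise 9 means O(raise_flag).
Premise 2 is O(register_statement -> ~raise_flag); contrapositively O(raise_flag -> ~register_statement). Since O(raise_flag) holds, K gives O(~register_statement).
Premise 4 is O(~register_statement -> ~countersign_report); since O(~register_statement), deontic closure gives O(~countersign_report).
Premise 5 is O(~countersign_report -> countersign_charter); since O(~countersign_report), deontic closure gives O(countersign_charter).
Premise 1 is O(~release_detainee -> ~countersign_charter); contrapositively O(countersign_charter -> release_detainee). Since O(countersign_charter) holds, K gives O(release_detainee).
So O(release_detainee) holds — release_detainee is obligatory. None of the other listed options is made obligatory by any chain of premises.

release_detainee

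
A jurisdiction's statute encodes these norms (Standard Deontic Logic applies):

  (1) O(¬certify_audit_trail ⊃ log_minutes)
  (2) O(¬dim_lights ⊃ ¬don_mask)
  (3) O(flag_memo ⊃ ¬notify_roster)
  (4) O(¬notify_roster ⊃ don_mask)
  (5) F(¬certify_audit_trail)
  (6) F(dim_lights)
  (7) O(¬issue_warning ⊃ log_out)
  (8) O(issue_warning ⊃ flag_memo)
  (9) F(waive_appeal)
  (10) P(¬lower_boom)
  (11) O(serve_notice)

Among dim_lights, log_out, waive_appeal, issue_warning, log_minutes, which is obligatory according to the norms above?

log_out

Premise 6 is F(dim_lights), i.e. O(¬dim_lights).
Applying K to premise 2 (O(¬dim_lights ⊃ ¬don_mask)) and O(¬dim_lights) yields O(¬don_mask).
Premise 4, O(¬notify_roster ⊃ don_mask), contraposes to O(¬don_mask ⊃ notify_roster); with O(¬don_mask) we get O(notify_roster).
Premise 3 is O(flag_memo ⊃ ¬notify_roster); contrapositively O(notify_roster ⊃ ¬flag_memo). Since O(notify_roster) holds, K gives O(¬flag_memo).
Premise 8, O(issue_warning ⊃ flag_memo), contraposes to O(¬flag_memo ⊃ ¬issue_warning); with O(¬flag_memo) we get O(¬issue_warning).
Applying K to premise 7 (O(¬issue_warning ⊃ log_out)) and O(¬issue_warning) yields O(log_out).
So O(log_out) holds — log_out is obligatory. None of the other listed options is made obligatory by any chain of premises.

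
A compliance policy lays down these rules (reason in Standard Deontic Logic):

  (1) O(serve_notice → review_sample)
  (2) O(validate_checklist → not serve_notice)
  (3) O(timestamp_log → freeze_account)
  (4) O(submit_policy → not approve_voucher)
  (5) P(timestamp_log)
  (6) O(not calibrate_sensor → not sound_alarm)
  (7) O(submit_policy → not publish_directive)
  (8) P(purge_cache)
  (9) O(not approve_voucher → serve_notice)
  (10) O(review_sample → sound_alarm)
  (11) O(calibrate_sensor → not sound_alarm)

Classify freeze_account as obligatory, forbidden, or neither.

Neither

Premise 3 is O(timestamp_log → freeze_account), but O(timestamp_log) is not derivable from the premises (the permission P(timestamp_log) asserts only not O(not timestamp_log), not O(timestamp_log)), so it does not yield O(freeze_account).
No premise or chain of K-axiom applications forces O(freeze_account), and none forces O(not freeze_account). So freeze_account is neither obligatory nor forbidden under these norms.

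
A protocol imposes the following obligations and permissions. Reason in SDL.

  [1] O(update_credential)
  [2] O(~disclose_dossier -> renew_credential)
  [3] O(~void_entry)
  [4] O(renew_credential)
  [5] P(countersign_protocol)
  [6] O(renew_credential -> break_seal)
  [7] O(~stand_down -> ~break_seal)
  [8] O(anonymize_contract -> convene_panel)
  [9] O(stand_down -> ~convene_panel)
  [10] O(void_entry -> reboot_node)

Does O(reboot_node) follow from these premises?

No

Premise 10 is O(void_entry -> reboot_node), but O(void_entry) is not derivable from the premises, so it does not yield O(reboot_node).
No other premise forces O(reboot_node). An ideal world satisfying every premise can still have reboot_node false, so O(reboot_node) is not derivable.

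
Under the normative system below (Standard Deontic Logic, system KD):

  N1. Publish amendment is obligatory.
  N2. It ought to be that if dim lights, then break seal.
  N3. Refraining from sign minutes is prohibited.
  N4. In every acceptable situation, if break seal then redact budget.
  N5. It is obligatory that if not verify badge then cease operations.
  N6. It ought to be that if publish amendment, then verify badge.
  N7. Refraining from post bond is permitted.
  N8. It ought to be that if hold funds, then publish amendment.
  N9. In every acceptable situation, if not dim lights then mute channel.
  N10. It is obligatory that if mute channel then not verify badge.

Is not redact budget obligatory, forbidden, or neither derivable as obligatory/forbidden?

Forbidden

Premise 1 gives O(publish_amendment).
From O(publish_amendment) and premise 6, O(publish_amendment → verify_badge), we obtain O(verify_badge).
Premise 10, O(mute_channel → ¬verify_badge), contraposes to O(verify_badge → ¬mute_channel); with O(verify_badge) we get O(¬mute_channel).
The contrapositive of premise 9 (O(¬dim_lights → mute_channel)) is O(¬mute_channel → dim_lights), and O(¬mute_channel) is already established, so O(dim_lights).
Applying K to premise 2 (O(dim_lights → break_seal)) and O(dim_lights) yields O(break_seal).
With premise 4, O(break_seal → redact_budget), the K-axiom yields O(redact_budget).
Premises 3, 5, 7, 8 do not contribute to this derivation.
Thus O(redact_budget), which is F(¬redact_budget): ¬redact_budget is forbidden.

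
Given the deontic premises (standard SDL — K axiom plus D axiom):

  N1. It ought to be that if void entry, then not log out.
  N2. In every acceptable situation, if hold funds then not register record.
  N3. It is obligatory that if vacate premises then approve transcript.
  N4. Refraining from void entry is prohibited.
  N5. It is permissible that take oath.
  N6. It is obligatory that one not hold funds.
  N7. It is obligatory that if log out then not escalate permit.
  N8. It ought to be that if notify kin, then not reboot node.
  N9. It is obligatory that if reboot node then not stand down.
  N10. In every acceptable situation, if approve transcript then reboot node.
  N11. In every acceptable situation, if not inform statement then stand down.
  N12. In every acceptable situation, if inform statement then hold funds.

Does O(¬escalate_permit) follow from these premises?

Premise 7 is O(log_out → ¬escalate_permit), but O(log_out) is not derivable from the premises, so it does not yield O(¬escalate_permit).
No other premise forces O(¬escalate_permit). An ideal world satisfying every premise can still have ¬escalate_permit false, so O(¬escalate_permit) is not derivable.

No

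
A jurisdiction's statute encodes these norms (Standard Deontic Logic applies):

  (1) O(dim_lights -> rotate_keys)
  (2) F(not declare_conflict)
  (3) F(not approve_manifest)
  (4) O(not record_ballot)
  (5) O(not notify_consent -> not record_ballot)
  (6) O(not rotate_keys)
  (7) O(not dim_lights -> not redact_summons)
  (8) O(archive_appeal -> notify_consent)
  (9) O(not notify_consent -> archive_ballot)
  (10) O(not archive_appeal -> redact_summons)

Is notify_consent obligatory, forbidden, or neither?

Premise 6 states O(not rotate_keys) outright.
Premise 1, O(dim_lights -> rotate_keys), contraposes to O(not rotate_keys -> not dim_lights); with O(not rotate_keys) we get O(not dim_lights).
Premise 7 is O(not dim_lights -> not redact_summons); since O(not dim_lights), deontic closure gives O(not redact_summons).
The contrapositive of premise 10 (O(not archive_appeal -> redact_summons)) is O(not redact_summons -> archive_appeal), and O(not redact_summons) is already established, so O(archive_appeal).
With premise 8, O(archive_appeal -> notify_consent), the K-axiom yields O(notify_consent).
Premises 2, 3, 4, 5, 9 do not contribute to this derivation.
Hence notify_consent is obligatory.

Obligatory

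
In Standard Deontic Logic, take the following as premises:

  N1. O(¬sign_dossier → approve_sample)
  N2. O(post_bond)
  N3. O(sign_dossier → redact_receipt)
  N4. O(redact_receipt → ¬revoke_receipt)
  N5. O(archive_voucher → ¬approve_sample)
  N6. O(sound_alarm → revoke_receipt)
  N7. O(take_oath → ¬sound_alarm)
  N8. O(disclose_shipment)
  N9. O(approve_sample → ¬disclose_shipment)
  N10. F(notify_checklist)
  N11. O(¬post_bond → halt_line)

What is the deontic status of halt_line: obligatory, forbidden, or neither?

Premise 11 is O(¬post_bond → halt_line), but O(¬post_bond) is not derivable from the premises, so it does not yield O(halt_line).
No premise or chain of K-axiom applications forces O(halt_line), and none forces O(¬halt_line). So halt_line is neither obligatory nor forbidden under these norms.

Neither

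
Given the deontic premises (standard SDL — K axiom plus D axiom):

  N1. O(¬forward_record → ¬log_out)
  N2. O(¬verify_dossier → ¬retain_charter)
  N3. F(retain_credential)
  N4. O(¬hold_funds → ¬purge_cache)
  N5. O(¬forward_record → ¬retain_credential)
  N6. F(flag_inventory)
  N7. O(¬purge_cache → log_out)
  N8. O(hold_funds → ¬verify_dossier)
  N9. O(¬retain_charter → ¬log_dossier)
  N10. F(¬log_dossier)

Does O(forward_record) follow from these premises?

F(¬log_dossier) at premise 10 means O(log_dossier).
The contrapositive of premise 9 (O(¬retain_charter → ¬log_dossier)) is O(log_dossier → retain_charter), and O(log_dossier) is already established, so O(retain_charter).
The contrapositive of premise 2 (O(¬verify_dossier → ¬retain_charter)) is O(retain_charter → verify_dossier), and O(retain_charter) is already established, so O(verify_dossier).
Premise 8, O(hold_funds → ¬verify_dossier), contraposes to O(verify_dossier → ¬hold_funds); with O(verify_dossier) we get O(¬hold_funds).
Applying K to premise 4 (O(¬hold_funds → ¬purge_cache)) and O(¬hold_funds) yields O(¬purge_cache).
From O(¬purge_cache) and premise 7, O(¬purge_cache → log_out), we obtain O(log_out).
The contrapositive of premise 1 (O(¬forward_record → ¬log_out)) is O(log_out → forward_record), and O(log_out) is already established, so O(forward_record).
Premises 3, 5, 6 do not contribute to this derivation.
So O(forward_record) follows.

Yes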